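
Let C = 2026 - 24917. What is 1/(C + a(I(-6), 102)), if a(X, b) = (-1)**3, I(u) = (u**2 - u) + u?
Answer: -1/22892 ≈ -4.3683e-5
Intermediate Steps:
I(u) = u**2
a(X, b) = -1
C = -22891
1/(C + a(I(-6), 102)) = 1/(-22891 - 1) = 1/(-22892) = -1/22892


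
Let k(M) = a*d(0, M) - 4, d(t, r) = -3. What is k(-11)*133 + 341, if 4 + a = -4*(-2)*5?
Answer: -14555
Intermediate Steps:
a = 36 (a = -4 - 4*(-2)*5 = -4 + 8*5 = -4 + 40 = 36)
k(M) = -112 (k(M) = 36*(-3) - 4 = -108 - 4 = -112)
k(-11)*133 + 341 = -112*133 + 341 = -14896 + 341 = -14555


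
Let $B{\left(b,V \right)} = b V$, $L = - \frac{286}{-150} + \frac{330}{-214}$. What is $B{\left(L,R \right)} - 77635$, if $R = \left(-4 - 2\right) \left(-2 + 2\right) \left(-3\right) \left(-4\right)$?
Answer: $-77635$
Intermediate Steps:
$L = \frac{2926}{8025}$ ($L = \left(-286\right) \left(- \frac{1}{150}\right) + 330 \left(- \frac{1}{214}\right) = \frac{143}{75} - \frac{165}{107} = \frac{2926}{8025} \approx 0.36461$)
$R = 0$ ($R = \left(-6\right) 0 \left(-3\right) \left(-4\right) = 0 \left(-3\right) \left(-4\right) = 0 \left(-4\right) = 0$)
$B{\left(b,V \right)} = V b$
$B{\left(L,R \right)} - 77635 = 0 \cdot \frac{2926}{8025} - 77635 = 0 - 77635 = -77635$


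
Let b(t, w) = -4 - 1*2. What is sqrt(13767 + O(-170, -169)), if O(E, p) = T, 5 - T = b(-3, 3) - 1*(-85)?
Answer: sqrt(13693) ≈ 117.02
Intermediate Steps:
b(t, w) = -6 (b(t, w) = -4 - 2 = -6)
T = -74 (T = 5 - (-6 - 1*(-85)) = 5 - (-6 + 85) = 5 - 1*79 = 5 - 79 = -74)
O(E, p) = -74
sqrt(13767 + O(-170, -169)) = sqrt(13767 - 74) = sqrt(13693)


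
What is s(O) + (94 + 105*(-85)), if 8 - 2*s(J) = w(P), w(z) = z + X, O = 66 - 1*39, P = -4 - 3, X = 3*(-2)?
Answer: -17641/2 ≈ -8820.5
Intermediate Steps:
X = -6
P = -7
O = 27 (O = 66 - 39 = 27)
w(z) = -6 + z (w(z) = z - 6 = -6 + z)
s(J) = 21/2 (s(J) = 4 - (-6 - 7)/2 = 4 - ½*(-13) = 4 + 13/2 = 21/2)
s(O) + (94 + 105*(-85)) = 21/2 + (94 + 105*(-85)) = 21/2 + (94 - 8925) = 21/2 - 8831 = -17641/2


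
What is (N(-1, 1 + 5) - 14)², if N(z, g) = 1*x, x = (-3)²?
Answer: 25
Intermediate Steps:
x = 9
N(z, g) = 9 (N(z, g) = 1*9 = 9)
(N(-1, 1 + 5) - 14)² = (9 - 14)² = (-5)² = 25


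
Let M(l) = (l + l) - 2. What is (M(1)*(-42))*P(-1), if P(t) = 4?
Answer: 0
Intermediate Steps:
M(l) = -2 + 2*l (M(l) = 2*l - 2 = -2 + 2*l)
(M(1)*(-42))*P(-1) = ((-2 + 2*1)*(-42))*4 = ((-2 + 2)*(-42))*4 = (0*(-42))*4 = 0*4 = 0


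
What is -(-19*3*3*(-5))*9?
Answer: -7695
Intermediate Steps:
-(-19*3*3*(-5))*9 = -(-171*(-5))*9 = -(-19*(-45))*9 = -855*9 = -1*7695 = -7695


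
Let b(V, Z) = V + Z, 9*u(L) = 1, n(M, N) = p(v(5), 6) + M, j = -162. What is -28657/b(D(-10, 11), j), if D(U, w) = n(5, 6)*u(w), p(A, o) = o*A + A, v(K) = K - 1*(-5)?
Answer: 85971/461 ≈ 186.49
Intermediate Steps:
v(K) = 5 + K (v(K) = K + 5 = 5 + K)
p(A, o) = A + A*o (p(A, o) = A*o + A = A + A*o)
n(M, N) = 70 + M (n(M, N) = (5 + 5)*(1 + 6) + M = 10*7 + M = 70 + M)
u(L) = 1/9 (u(L) = (1/9)*1 = 1/9)
D(U, w) = 25/3 (D(U, w) = (70 + 5)*(1/9) = 75*(1/9) = 25/3)
-28657/b(D(-10, 11), j) = -28657/(25/3 - 162) = -28657/(-461/3) = -28657*(-3/461) = 85971/461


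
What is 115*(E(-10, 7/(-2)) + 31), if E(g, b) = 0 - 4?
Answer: 3105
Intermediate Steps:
E(g, b) = -4
115*(E(-10, 7/(-2)) + 31) = 115*(-4 + 31) = 115*27 = 3105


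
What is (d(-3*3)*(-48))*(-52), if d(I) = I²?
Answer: 202176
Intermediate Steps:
(d(-3*3)*(-48))*(-52) = ((-3*3)²*(-48))*(-52) = ((-9)²*(-48))*(-52) = (81*(-48))*(-52) = -3888*(-52) = 202176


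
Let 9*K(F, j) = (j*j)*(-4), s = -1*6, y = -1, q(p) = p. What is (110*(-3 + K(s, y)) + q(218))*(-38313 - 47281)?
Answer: 123940112/9 ≈ 1.3771e+7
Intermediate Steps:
s = -6
K(F, j) = -4*j²/9 (K(F, j) = ((j*j)*(-4))/9 = (j²*(-4))/9 = (-4*j²)/9 = -4*j²/9)
(110*(-3 + K(s, y)) + q(218))*(-38313 - 47281) = (110*(-3 - 4/9*(-1)²) + 218)*(-38313 - 47281) = (110*(-3 - 4/9*1) + 218)*(-85594) = (110*(-3 - 4/9) + 218)*(-85594) = (110*(-31/9) + 218)*(-85594) = (-3410/9 + 218)*(-85594) = -1448/9*(-85594) = 123940112/9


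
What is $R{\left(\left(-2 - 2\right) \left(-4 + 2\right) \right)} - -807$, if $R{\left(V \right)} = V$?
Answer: $815$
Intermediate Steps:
$R{\left(\left(-2 - 2\right) \left(-4 + 2\right) \right)} - -807 = \left(-2 - 2\right) \left(-4 + 2\right) - -807 = \left(-2 - 2\right) \left(-2\right) + 807 = \left(-4\right) \left(-2\right) + 807 = 8 + 807 = 815$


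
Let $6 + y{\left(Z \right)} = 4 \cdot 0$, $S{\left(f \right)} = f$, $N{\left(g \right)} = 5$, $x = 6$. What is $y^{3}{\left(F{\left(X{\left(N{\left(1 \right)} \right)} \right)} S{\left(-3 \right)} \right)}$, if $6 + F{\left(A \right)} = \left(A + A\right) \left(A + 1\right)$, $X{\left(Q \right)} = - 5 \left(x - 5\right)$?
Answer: $-216$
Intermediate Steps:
$X{\left(Q \right)} = -5$ ($X{\left(Q \right)} = - 5 \left(6 - 5\right) = \left(-5\right) 1 = -5$)
$F{\left(A \right)} = -6 + 2 A \left(1 + A\right)$ ($F{\left(A \right)} = -6 + \left(A + A\right) \left(A + 1\right) = -6 + 2 A \left(1 + A\right)$)
$y{\left(Z \right)} = -6$ ($y{\left(Z \right)} = -6 + 4 \cdot 0 = -6 + 0 = -6$)
$y^{3}{\left(F{\left(X{\left(N{\left(1 \right)} \right)} \right)} S{\left(-3 \right)} \right)} = \left(-6\right)^{3} = -216$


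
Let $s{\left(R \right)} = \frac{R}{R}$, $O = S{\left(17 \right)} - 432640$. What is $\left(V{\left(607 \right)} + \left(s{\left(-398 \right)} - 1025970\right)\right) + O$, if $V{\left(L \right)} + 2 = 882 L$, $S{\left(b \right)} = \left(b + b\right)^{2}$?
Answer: $-922081$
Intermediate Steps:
$S{\left(b \right)} = 4 b^{2}$ ($S{\left(b \right)} = \left(2 b\right)^{2} = 4 b^{2}$)
$V{\left(L \right)} = -2 + 882 L$
$O = -431484$ ($O = 4 \cdot 17^{2} - 432640 = 4 \cdot 289 - 432640 = 1156 - 432640 = -431484$)
$s{\left(R \right)} = 1$
$\left(V{\left(607 \right)} + \left(s{\left(-398 \right)} - 1025970\right)\right) + O = \left(\left(-2 + 882 \cdot 607\right) + \left(1 - 1025970\right)\right) - 431484 = \left(\left(-2 + 535374\right) - 1025969\right) - 431484 = \left(535372 - 1025969\right) - 431484 = -490597 - 431484 = -922081$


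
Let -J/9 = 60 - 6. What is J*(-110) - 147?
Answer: 53313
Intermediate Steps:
J = -486 (J = -9*(60 - 6) = -9*54 = -486)
J*(-110) - 147 = -486*(-110) - 147 = 53460 - 147 = 53313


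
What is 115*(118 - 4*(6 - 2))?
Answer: 11730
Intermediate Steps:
115*(118 - 4*(6 - 2)) = 115*(118 - 4*4) = 115*(118 - 16) = 115*102 = 11730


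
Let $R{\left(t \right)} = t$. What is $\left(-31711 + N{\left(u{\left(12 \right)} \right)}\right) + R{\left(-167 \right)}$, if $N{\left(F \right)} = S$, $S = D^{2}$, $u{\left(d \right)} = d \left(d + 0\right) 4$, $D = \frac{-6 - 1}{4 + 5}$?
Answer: $- \frac{2582069}{81} \approx -31877.0$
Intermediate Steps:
$D = - \frac{7}{9} \approx -0.77778$
$u{\left(d \right)} = 4 d^{2}$ ($u{\left(d \right)} = d d 4 = d^{2} \cdot 4 = 4 d^{2}$)
$S = \frac{49}{81}$ ($S = \left(- \frac{7}{9}\right)^{2} = \frac{49}{81} \approx 0.60494$)
$N{\left(F \right)} = \frac{49}{81}$
$\left(-31711 + N{\left(u{\left(12 \right)} \right)}\right) + R{\left(-167 \right)} = \left(-31711 + \frac{49}{81}\right) - 167 = - \frac{2568542}{81} - 167 = - \frac{2582069}{81}$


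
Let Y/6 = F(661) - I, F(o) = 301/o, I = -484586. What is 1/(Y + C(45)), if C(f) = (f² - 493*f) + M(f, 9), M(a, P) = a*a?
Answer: 661/1909882647 ≈ 3.4609e-7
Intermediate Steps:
M(a, P) = a²
Y = 1921869882/661 (Y = 6*(301/661 - 1*(-484586)) = 6*(301*(1/661) + 484586) = 6*(301/661 + 484586) = 6*(320311647/661) = 1921869882/661 ≈ 2.9075e+6)
C(f) = -493*f + 2*f² (C(f) = (f² - 493*f) + f² = -493*f + 2*f²)
1/(Y + C(45)) = 1/(1921869882/661 + 45*(-493 + 2*45)) = 1/(1921869882/661 + 45*(-493 + 90)) = 1/(1921869882/661 + 45*(-403)) = 1/(1921869882/661 - 18135) = 1/(1909882647/661) = 661/1909882647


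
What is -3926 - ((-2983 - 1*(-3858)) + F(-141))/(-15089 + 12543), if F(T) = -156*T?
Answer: -9972725/2546 ≈ -3917.0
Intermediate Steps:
-3926 - ((-2983 - 1*(-3858)) + F(-141))/(-15089 + 12543) = -3926 - ((-2983 - 1*(-3858)) - 156*(-141))/(-15089 + 12543) = -3926 - ((-2983 + 3858) + 21996)/(-2546) = -3926 - (875 + 21996)*(-1)/2546 = -3926 - 22871*(-1)/2546 = -3926 - 1*(-22871/2546) = -3926 + 22871/2546 = -9972725/2546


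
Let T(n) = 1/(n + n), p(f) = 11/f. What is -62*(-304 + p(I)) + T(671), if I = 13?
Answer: 327906977/17446 ≈ 18796.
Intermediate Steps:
T(n) = 1/(2*n)
-62*(-304 + p(I)) + T(671) = -62*(-304 + 11/13) + (1/2)/671 = -62*(-304 + 11*(1/13)) + (1/2)*(1/671) = -62*(-304 + 11/13) + 1/1342 = -62*(-3941/13) + 1/1342 = 244342/13 + 1/1342 = 327906977/17446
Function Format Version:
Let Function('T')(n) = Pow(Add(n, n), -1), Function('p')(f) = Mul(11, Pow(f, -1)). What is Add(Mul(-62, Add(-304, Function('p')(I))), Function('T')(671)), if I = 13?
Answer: Rational(327906977, 17446) ≈ 18796.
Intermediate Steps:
Function('T')(n) = Mul(Rational(1, 2), Pow(n, -1)) (Function('T')(n) = Pow(Mul(2, n), -1) = Mul(Rational(1, 2), Pow(n, -1)))
Add(Mul(-62, Add(-304, Function('p')(I))), Function('T')(671)) = Add(Mul(-62, Add(-304, Mul(11, Pow(13, -1)))), Mul(Rational(1, 2), Pow(671, -1))) = Add(Mul(-62, Add(-304, Mul(11, Rational(1, 13)))), Mul(Rational(1, 2), Rational(1, 671))) = Add(Mul(-62, Add(-304, Rational(11, 13))), Rational(1, 1342)) = Add(Mul(-62, Rational(-3941, 13)), Rational(1, 1342)) = Add(Rational(244342, 13), Rational(1, 1342)) = Rational(327906977, 17446)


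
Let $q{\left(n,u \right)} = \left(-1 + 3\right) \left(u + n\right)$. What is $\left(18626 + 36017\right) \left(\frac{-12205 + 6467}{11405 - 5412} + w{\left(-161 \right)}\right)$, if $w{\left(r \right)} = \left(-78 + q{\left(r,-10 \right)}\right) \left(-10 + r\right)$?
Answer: $\frac{23518976796646}{5993} \approx 3.9244 \cdot 10^{9}$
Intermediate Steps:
$q{\left(n,u \right)} = 2 n + 2 u$ ($q{\left(n,u \right)} = 2 \left(n + u\right) = 2 n + 2 u$)
$w{\left(r \right)} = \left(-98 + 2 r\right) \left(-10 + r\right)$ ($w{\left(r \right)} = \left(-78 + \left(2 r + 2 \left(-10\right)\right)\right) \left(-10 + r\right) = \left(-78 + \left(2 r - 20\right)\right) \left(-10 + r\right) = \left(-78 + \left(-20 + 2 r\right)\right) \left(-10 + r\right) = \left(-98 + 2 r\right) \left(-10 + r\right)$)
$\left(18626 + 36017\right) \left(\frac{-12205 + 6467}{11405 - 5412} + w{\left(-161 \right)}\right) = \left(18626 + 36017\right) \left(\frac{-12205 + 6467}{11405 - 5412} + \left(980 - -18998 + 2 \left(-161\right)^{2}\right)\right) = 54643 \left(- \frac{5738}{5993} + \left(980 + 18998 + 2 \cdot 25921\right)\right) = 54643 \left(\left(-5738\right) \frac{1}{5993} + \left(980 + 18998 + 51842\right)\right) = 54643 \left(- \frac{5738}{5993} + 71820\right) = 54643 \cdot \frac{430411522}{5993} = \frac{23518976796646}{5993}$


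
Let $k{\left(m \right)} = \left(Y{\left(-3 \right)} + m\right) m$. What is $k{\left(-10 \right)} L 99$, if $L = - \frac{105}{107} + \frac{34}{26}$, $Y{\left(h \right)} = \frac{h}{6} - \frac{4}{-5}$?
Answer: $\frac{4359762}{1391} \approx 3134.3$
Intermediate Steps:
$Y{\left(h \right)} = \frac{4}{5} + \frac{h}{6}$ ($Y{\left(h \right)} = h \frac{1}{6} - - \frac{4}{5} = \frac{h}{6} + \frac{4}{5} = \frac{4}{5} + \frac{h}{6}$)
$L = \frac{454}{1391}$ ($L = \left(-105\right) \frac{1}{107} + 34 \cdot \frac{1}{26} = - \frac{105}{107} + \frac{17}{13} = \frac{454}{1391} \approx 0.32638$)
$k{\left(m \right)} = m \left(\frac{3}{10} + m\right)$ ($k{\left(m \right)} = \left(\left(\frac{4}{5} + \frac{1}{6} \left(-3\right)\right) + m\right) m = \left(\left(\frac{4}{5} - \frac{1}{2}\right) + m\right) m = \left(\frac{3}{10} + m\right) m = m \left(\frac{3}{10} + m\right)$)
$k{\left(-10 \right)} L 99 = \frac{1}{10} \left(-10\right) \left(3 + 10 \left(-10\right)\right) \frac{454}{1391} \cdot 99 = \frac{1}{10} \left(-10\right) \left(3 - 100\right) \frac{454}{1391} \cdot 99 = \frac{1}{10} \left(-10\right) \left(-97\right) \frac{454}{1391} \cdot 99 = 97 \cdot \frac{454}{1391} \cdot 99 = \frac{44038}{1391} \cdot 99 = \frac{4359762}{1391}$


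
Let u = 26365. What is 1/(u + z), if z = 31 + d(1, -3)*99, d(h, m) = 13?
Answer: 1/27683 ≈ 3.6123e-5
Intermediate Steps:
z = 1318 (z = 31 + 13*99 = 31 + 1287 = 1318)
1/(u + z) = 1/(26365 + 1318) = 1/27683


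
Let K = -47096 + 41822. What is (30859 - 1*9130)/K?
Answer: -7243/1758 ≈ -4.1200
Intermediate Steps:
K = -5274
(30859 - 1*9130)/K = (30859 - 1*9130)/(-5274) = (30859 - 9130)*(-1/5274) = 21729*(-1/5274) = -7243/1758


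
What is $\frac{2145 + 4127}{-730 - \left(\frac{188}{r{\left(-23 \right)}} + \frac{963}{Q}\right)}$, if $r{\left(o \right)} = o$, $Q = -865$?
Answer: $- \frac{124781440}{14338581} \approx -8.7025$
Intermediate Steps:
$\frac{2145 + 4127}{-730 - \left(\frac{188}{r{\left(-23 \right)}} + \frac{963}{Q}\right)} = \frac{2145 + 4127}{-730 - \left(- \frac{963}{865} - \frac{188}{23}\right)} = \frac{6272}{-730 - - \frac{184769}{19895}} = \frac{6272}{-730 + \left(\frac{963}{865} + \frac{188}{23}\right)} = \frac{6272}{-730 + \frac{184769}{19895}} = \frac{6272}{- \frac{14338581}{19895}} = 6272 \left(- \frac{19895}{14338581}\right) = - \frac{124781440}{14338581}$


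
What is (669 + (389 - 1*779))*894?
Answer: 249426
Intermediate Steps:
(669 + (389 - 1*779))*894 = (669 + (389 - 779))*894 = (669 - 390)*894 = 279*894 = 249426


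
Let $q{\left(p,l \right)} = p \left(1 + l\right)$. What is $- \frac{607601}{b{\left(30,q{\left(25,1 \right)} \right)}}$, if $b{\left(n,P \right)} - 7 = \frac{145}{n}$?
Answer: $- \frac{3645606}{71} \approx -51347.0$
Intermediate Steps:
$b{\left(n,P \right)} = 7 + \frac{145}{n}$
$- \frac{607601}{b{\left(30,q{\left(25,1 \right)} \right)}} = - \frac{607601}{7 + \frac{145}{30}} = - \frac{607601}{7 + 145 \cdot \frac{1}{30}} = - \frac{607601}{7 + \frac{29}{6}} = - \frac{607601}{\frac{71}{6}} = \left(-607601\right) \frac{6}{71} = - \frac{3645606}{71}$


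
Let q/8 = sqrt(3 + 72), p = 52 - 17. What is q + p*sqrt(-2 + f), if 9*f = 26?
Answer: 40*sqrt(3) + 70*sqrt(2)/3 ≈ 102.28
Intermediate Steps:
f = 26/9 (f = (1/9)*26 = 26/9 ≈ 2.8889)
p = 35
q = 40*sqrt(3) (q = 8*sqrt(3 + 72) = 8*sqrt(75) = 8*(5*sqrt(3)) = 40*sqrt(3) ≈ 69.282)
q + p*sqrt(-2 + f) = 40*sqrt(3) + 35*sqrt(-2 + 26/9) = 40*sqrt(3) + 35*sqrt(8/9) = 40*sqrt(3) + 35*(2*sqrt(2)/3) = 40*sqrt(3) + 70*sqrt(2)/3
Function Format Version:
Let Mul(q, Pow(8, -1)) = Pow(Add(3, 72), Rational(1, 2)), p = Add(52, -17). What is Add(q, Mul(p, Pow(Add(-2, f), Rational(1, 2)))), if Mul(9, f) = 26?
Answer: Add(Mul(40, Pow(3, Rational(1, 2))), Mul(Rational(70, 3), Pow(2, Rational(1, 2)))) ≈ 102.28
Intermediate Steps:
f = Rational(26, 9) (f = Mul(Rational(1, 9), 26) = Rational(26, 9) ≈ 2.8889)
p = 35
q = Mul(40, Pow(3, Rational(1, 2))) (q = Mul(8, Pow(Add(3, 72), Rational(1, 2))) = Mul(8, Pow(75, Rational(1, 2))) = Mul(8, Mul(5, Pow(3, Rational(1, 2)))) = Mul(40, Pow(3, Rational(1, 2))) ≈ 69.282)
Add(q, Mul(p, Pow(Add(-2, f), Rational(1, 2)))) = Add(Mul(40, Pow(3, Rational(1, 2))), Mul(35, Pow(Add(-2, Rational(26, 9)), Rational(1, 2)))) = Add(Mul(40, Pow(3, Rational(1, 2))), Mul(35, Pow(Rational(8, 9), Rational(1, 2)))) = Add(Mul(40, Pow(3, Rational(1, 2))), Mul(35, Mul(Rational(2, 3), Pow(2, Rational(1, 2))))) = Add(Mul(40, Pow(3, Rational(1, 2))), Mul(Rational(70, 3), Pow(2, Rational(1, 2))))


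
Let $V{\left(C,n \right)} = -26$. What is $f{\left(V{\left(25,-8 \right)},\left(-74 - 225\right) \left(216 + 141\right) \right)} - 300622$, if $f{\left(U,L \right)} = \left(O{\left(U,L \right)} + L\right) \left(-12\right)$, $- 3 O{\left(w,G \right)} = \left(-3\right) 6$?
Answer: $980222$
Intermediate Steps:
$O{\left(w,G \right)} = 6$ ($O{\left(w,G \right)} = - \frac{\left(-3\right) 6}{3} = \left(- \frac{1}{3}\right) \left(-18\right) = 6$)
$f{\left(U,L \right)} = -72 - 12 L$ ($f{\left(U,L \right)} = \left(6 + L\right) \left(-12\right) = -72 - 12 L$)
$f{\left(V{\left(25,-8 \right)},\left(-74 - 225\right) \left(216 + 141\right) \right)} - 300622 = \left(-72 - 12 \left(-74 - 225\right) \left(216 + 141\right)\right) - 300622 = \left(-72 - 12 \left(\left(-299\right) 357\right)\right) - 300622 = \left(-72 - -1280916\right) - 300622 = \left(-72 + 1280916\right) - 300622 = 1280844 - 300622 = 980222$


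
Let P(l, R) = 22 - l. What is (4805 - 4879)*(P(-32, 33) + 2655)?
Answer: -200466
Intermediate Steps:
(4805 - 4879)*(P(-32, 33) + 2655) = (4805 - 4879)*((22 - 1*(-32)) + 2655) = -74*((22 + 32) + 2655) = -74*(54 + 2655) = -74*2709 = -200466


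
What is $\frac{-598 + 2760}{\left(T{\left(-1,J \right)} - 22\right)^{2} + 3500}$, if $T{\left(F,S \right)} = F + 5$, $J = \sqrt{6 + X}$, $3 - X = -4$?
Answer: $\frac{1081}{1912} \approx 0.56538$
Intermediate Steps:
$X = 7$ ($X = 3 - -4 = 3 + 4 = 7$)
$J = \sqrt{13}$ ($J = \sqrt{6 + 7} = \sqrt{13} \approx 3.6056$)
$T{\left(F,S \right)} = 5 + F$
$\frac{-598 + 2760}{\left(T{\left(-1,J \right)} - 22\right)^{2} + 3500} = \frac{-598 + 2760}{\left(\left(5 - 1\right) - 22\right)^{2} + 3500} = \frac{2162}{\left(4 - 22\right)^{2} + 3500} = \frac{2162}{\left(-18\right)^{2} + 3500} = \frac{2162}{324 + 3500} = \frac{2162}{3824} = 2162 \cdot \frac{1}{3824} = \frac{1081}{1912}$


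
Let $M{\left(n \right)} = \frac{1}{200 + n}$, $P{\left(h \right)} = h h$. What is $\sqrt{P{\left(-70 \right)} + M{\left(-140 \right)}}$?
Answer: $\frac{\sqrt{4410015}}{30} \approx 70.0$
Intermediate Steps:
$P{\left(h \right)} = h^{2}$
$\sqrt{P{\left(-70 \right)} + M{\left(-140 \right)}} = \sqrt{\left(-70\right)^{2} + \frac{1}{200 - 140}} = \sqrt{4900 + \frac{1}{60}} = \sqrt{\frac{294001}{60}} = \frac{\sqrt{4410015}}{30}$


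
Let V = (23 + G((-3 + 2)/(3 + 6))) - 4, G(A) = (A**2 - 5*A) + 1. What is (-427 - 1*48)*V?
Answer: -791350/81 ≈ -9769.8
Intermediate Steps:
G(A) = 1 + A**2 - 5*A
V = 1666/81 (V = (23 + (1 + ((-3 + 2)/(3 + 6))**2 - 5*(-3 + 2)/(3 + 6))) - 4 = (23 + (1 + (-1/9)**2 - (-5)/9)) - 4 = (23 + (1 + (-1*1/9)**2 - (-5)/9)) - 4 = (23 + (1 + (-1/9)**2 - 5*(-1/9))) - 4 = (23 + (1 + 1/81 + 5/9)) - 4 = (23 + 127/81) - 4 = 1990/81 - 4 = 1666/81 ≈ 20.568)
(-427 - 1*48)*V = (-427 - 1*48)*(1666/81) = (-427 - 48)*(1666/81) = -475*1666/81 = -791350/81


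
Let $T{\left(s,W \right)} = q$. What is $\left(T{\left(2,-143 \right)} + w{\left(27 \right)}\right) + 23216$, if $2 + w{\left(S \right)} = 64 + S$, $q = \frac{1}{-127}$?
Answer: $\frac{2959734}{127} \approx 23305.0$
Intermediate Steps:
$q = - \frac{1}{127} \approx -0.007874$
$T{\left(s,W \right)} = - \frac{1}{127}$
$w{\left(S \right)} = 62 + S$ ($w{\left(S \right)} = -2 + \left(64 + S\right) = 62 + S$)
$\left(T{\left(2,-143 \right)} + w{\left(27 \right)}\right) + 23216 = \left(- \frac{1}{127} + \left(62 + 27\right)\right) + 23216 = \left(- \frac{1}{127} + 89\right) + 23216 = \frac{11302}{127} + 23216 = \frac{2959734}{127}$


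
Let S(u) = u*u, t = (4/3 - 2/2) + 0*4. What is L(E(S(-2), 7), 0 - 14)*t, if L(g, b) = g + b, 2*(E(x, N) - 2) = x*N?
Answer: 2/3 ≈ 0.66667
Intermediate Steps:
t = 1/3 (t = (4*(1/3) - 2*1/2) + 0 = (4/3 - 1) + 0 = 1/3 + 0 = 1/3 ≈ 0.33333)
S(u) = u**2
E(x, N) = 2 + N*x/2 (E(x, N) = 2 + (x*N)/2 = 2 + (N*x)/2 = 2 + N*x/2)
L(g, b) = b + g
L(E(S(-2), 7), 0 - 14)*t = ((0 - 14) + (2 + (1/2)*7*(-2)**2))*(1/3) = (-14 + (2 + (1/2)*7*4))*(1/3) = (-14 + (2 + 14))*(1/3) = (-14 + 16)*(1/3) = 2*(1/3) = 2/3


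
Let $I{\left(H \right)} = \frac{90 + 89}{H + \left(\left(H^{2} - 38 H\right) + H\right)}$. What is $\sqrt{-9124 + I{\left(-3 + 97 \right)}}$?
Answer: $\frac{7 i \sqrt{1383691703}}{2726} \approx 95.519 i$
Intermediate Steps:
$I{\left(H \right)} = \frac{179}{H^{2} - 36 H}$ ($I{\left(H \right)} = \frac{179}{H + \left(H^{2} - 37 H\right)} = \frac{179}{H^{2} - 36 H}$)
$\sqrt{-9124 + I{\left(-3 + 97 \right)}} = \sqrt{-9124 + \frac{179}{\left(-3 + 97\right) \left(-36 + \left(-3 + 97\right)\right)}} = \sqrt{-9124 + \frac{179}{94 \left(-36 + 94\right)}} = \sqrt{-9124 + 179 \cdot \frac{1}{94} \cdot \frac{1}{58}} = \sqrt{-9124 + \frac{179}{5452}} = \sqrt{- \frac{49743869}{5452}} = \frac{7 i \sqrt{1383691703}}{2726}$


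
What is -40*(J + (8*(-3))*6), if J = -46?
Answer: 7600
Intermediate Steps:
-40*(J + (8*(-3))*6) = -40*(-46 + (8*(-3))*6) = -40*(-46 - 24*6) = -40*(-46 - 144) = -40*(-190) = 7600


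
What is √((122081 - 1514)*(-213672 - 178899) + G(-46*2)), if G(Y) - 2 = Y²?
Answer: I*√47331099291 ≈ 2.1756e+5*I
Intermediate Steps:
G(Y) = 2 + Y²
√((122081 - 1514)*(-213672 - 178899) + G(-46*2)) = √((122081 - 1514)*(-213672 - 178899) + (2 + (-46*2)²)) = √(120567*(-392571) + (2 + (-92)²)) = √(-47331107757 + (2 + 8464)) = √(-47331107757 + 8466) = √(-47331099291) = I*√47331099291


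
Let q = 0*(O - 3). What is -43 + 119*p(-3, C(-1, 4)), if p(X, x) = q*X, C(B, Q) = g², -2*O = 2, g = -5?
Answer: -43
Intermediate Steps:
O = -1 (O = -½*2 = -1)
q = 0 (q = 0*(-1 - 3) = 0*(-4) = 0)
C(B, Q) = 25 (C(B, Q) = (-5)² = 25)
p(X, x) = 0 (p(X, x) = 0*X = 0)
-43 + 119*p(-3, C(-1, 4)) = -43 + 119*0 = -43 + 0 = -43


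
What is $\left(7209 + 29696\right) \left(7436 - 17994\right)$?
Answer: $-389642990$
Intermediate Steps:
$\left(7209 + 29696\right) \left(7436 - 17994\right) = 36905 \left(-10558\right) = -389642990$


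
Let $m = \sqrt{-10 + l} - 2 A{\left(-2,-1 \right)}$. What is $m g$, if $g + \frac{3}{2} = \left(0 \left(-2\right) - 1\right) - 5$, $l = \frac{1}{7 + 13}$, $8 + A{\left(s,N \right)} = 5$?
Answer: $-45 - \frac{3 i \sqrt{995}}{4} \approx -45.0 - 23.658 i$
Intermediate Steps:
$A{\left(s,N \right)} = -3$ ($A{\left(s,N \right)} = -8 + 5 = -3$)
$l = \frac{1}{20} \approx 0.05$
$m = 6 + \frac{i \sqrt{995}}{10}$ ($m = \sqrt{-10 + \frac{1}{20}} - -6 = \sqrt{- \frac{199}{20}} + 6 = \frac{i \sqrt{995}}{10} + 6 = 6 + \frac{i \sqrt{995}}{10} \approx 6.0 + 3.1544 i$)
$g = - \frac{15}{2}$ ($g = - \frac{3}{2} + \left(\left(0 \left(-2\right) - 1\right) - 5\right) = - \frac{3}{2} + \left(\left(0 - 1\right) - 5\right) = - \frac{3}{2} - 6 = - \frac{15}{2} \approx -7.5$)
$m g = \left(6 + \frac{i \sqrt{995}}{10}\right) \left(- \frac{15}{2}\right) = -45 - \frac{3 i \sqrt{995}}{4}$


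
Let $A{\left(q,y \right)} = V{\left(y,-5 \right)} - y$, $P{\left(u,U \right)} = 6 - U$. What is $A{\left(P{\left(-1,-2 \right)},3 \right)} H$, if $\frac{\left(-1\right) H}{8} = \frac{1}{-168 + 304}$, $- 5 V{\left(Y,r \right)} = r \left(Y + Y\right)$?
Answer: $- \frac{3}{17} \approx -0.17647$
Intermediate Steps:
$V{\left(Y,r \right)} = - \frac{2 Y r}{5}$ ($V{\left(Y,r \right)} = - \frac{r \left(Y + Y\right)}{5} = - \frac{r 2 Y}{5} = - \frac{2 Y r}{5}$)
$A{\left(q,y \right)} = y$ ($A{\left(q,y \right)} = \left(- \frac{2}{5}\right) y \left(-5\right) - y = 2 y - y = y$)
$H = - \frac{1}{17}$ ($H = - \frac{8}{-168 + 304} = - \frac{8}{136} = \left(-8\right) \frac{1}{136} = - \frac{1}{17} \approx -0.058824$)
$A{\left(P{\left(-1,-2 \right)},3 \right)} H = 3 \left(- \frac{1}{17}\right) = - \frac{3}{17}$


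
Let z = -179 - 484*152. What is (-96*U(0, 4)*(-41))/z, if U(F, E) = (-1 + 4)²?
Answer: -35424/73747 ≈ -0.48034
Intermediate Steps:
U(F, E) = 9 (U(F, E) = 3² = 9)
z = -73747 (z = -179 - 73568 = -73747)
(-96*U(0, 4)*(-41))/z = (-96*9*(-41))/(-73747) = -864*(-41)*(-1/73747) = 35424*(-1/73747) = -35424/73747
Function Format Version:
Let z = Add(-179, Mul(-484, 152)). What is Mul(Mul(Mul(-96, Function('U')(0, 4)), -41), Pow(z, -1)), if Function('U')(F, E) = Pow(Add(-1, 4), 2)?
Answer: Rational(-35424, 73747) ≈ -0.48034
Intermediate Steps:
Function('U')(F, E) = 9 (Function('U')(F, E) = Pow(3, 2) = 9)
z = -73747 (z = Add(-179, -73568) = -73747)
Mul(Mul(Mul(-96, Function('U')(0, 4)), -41), Pow(z, -1)) = Mul(Mul(Mul(-96, 9), -41), Pow(-73747, -1)) = Mul(Mul(-864, -41), Rational(-1, 73747)) = Mul(35424, Rational(-1, 73747)) = Rational(-35424, 73747)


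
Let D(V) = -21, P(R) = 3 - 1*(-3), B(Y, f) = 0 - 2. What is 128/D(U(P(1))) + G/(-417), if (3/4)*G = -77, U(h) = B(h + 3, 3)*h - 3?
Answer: -51220/8757 ≈ -5.8490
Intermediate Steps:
B(Y, f) = -2
P(R) = 6 (P(R) = 3 + 3 = 6)
U(h) = -3 - 2*h (U(h) = -2*h - 3 = -3 - 2*h)
G = -308/3 (G = (4/3)*(-77) = -308/3 ≈ -102.67)
128/D(U(P(1))) + G/(-417) = 128/(-21) - 308/3/(-417) = 128*(-1/21) - 308/3*(-1/417) = -128/21 + 308/1251 = -51220/8757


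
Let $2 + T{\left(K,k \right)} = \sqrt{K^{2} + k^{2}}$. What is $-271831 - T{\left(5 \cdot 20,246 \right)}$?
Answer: $-271829 - 34 \sqrt{61} \approx -2.7209 \cdot 10^{5}$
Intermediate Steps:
$T{\left(K,k \right)} = -2 + \sqrt{K^{2} + k^{2}}$
$-271831 - T{\left(5 \cdot 20,246 \right)} = -271831 - \left(-2 + \sqrt{\left(5 \cdot 20\right)^{2} + 246^{2}}\right) = -271831 - \left(-2 + \sqrt{100^{2} + 60516}\right) = -271831 - \left(-2 + \sqrt{10000 + 60516}\right) = -271831 - \left(-2 + \sqrt{70516}\right) = -271831 - \left(-2 + 34 \sqrt{61}\right) = -271831 + \left(2 - 34 \sqrt{61}\right) = -271829 - 34 \sqrt{61}$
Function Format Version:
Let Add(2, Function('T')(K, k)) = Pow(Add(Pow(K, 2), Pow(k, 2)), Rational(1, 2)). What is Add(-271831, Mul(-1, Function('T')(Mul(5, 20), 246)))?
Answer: Add(-271829, Mul(-34, Pow(61, Rational(1, 2)))) ≈ -2.7209e+5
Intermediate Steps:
Function('T')(K, k) = Add(-2, Pow(Add(Pow(K, 2), Pow(k, 2)), Rational(1, 2)))
Add(-271831, Mul(-1, Function('T')(Mul(5, 20), 246))) = Add(-271831, Mul(-1, Add(-2, Pow(Add(Pow(Mul(5, 20), 2), Pow(246, 2)), Rational(1, 2))))) = Add(-271831, Mul(-1, Add(-2, Pow(Add(Pow(100, 2), 60516), Rational(1, 2))))) = Add(-271831, Mul(-1, Add(-2, Pow(Add(10000, 60516), Rational(1, 2))))) = Add(-271831, Mul(-1, Add(-2, Pow(70516, Rational(1, 2))))) = Add(-271831, Mul(-1, Add(-2, Mul(34, Pow(61, Rational(1, 2)))))) = Add(-271831, Add(2, Mul(-34, Pow(61, Rational(1, 2))))) = Add(-271829, Mul(-34, Pow(61, Rational(1, 2))))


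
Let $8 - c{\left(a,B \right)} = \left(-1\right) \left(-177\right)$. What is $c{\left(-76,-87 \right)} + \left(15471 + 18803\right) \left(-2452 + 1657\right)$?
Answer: $-27247999$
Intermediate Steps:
$c{\left(a,B \right)} = -169$ ($c{\left(a,B \right)} = 8 - \left(-1\right) \left(-177\right) = 8 - 177 = -169$)
$c{\left(-76,-87 \right)} + \left(15471 + 18803\right) \left(-2452 + 1657\right) = -169 + \left(15471 + 18803\right) \left(-2452 + 1657\right) = -169 + 34274 \left(-795\right) = -169 - 27247830 = -27247999$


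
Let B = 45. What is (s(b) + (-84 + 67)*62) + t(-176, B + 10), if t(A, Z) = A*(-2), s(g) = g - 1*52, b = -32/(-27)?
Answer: -20326/27 ≈ -752.81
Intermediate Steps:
b = 32/27 (b = -32*(-1/27) = 32/27 ≈ 1.1852)
s(g) = -52 + g (s(g) = g - 52 = -52 + g)
t(A, Z) = -2*A
(s(b) + (-84 + 67)*62) + t(-176, B + 10) = ((-52 + 32/27) + (-84 + 67)*62) - 2*(-176) = (-1372/27 - 17*62) + 352 = (-1372/27 - 1054) + 352 = -29830/27 + 352 = -20326/27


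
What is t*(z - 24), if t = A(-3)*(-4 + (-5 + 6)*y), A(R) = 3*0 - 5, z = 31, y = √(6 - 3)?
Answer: 140 - 35*√3 ≈ 79.378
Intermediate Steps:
y = √3 ≈ 1.7320
A(R) = -5 (A(R) = 0 - 5 = -5)
t = 20 - 5*√3 (t = -5*(-4 + (-5 + 6)*√3) = -5*(-4 + 1*√3) = -5*(-4 + √3) = 20 - 5*√3 ≈ 11.340)
t*(z - 24) = (20 - 5*√3)*(31 - 24) = (20 - 5*√3)*7 = 140 - 35*√3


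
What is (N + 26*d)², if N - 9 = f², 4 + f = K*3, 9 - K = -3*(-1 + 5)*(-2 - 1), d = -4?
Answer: 50836900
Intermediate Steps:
K = -27 (K = 9 - (-3)*(-1 + 5)*(-2 - 1) = 9 - (-3)*4*(-3) = 9 - (-3)*(-12) = 9 - 1*36 = 9 - 36 = -27)
f = -85 (f = -4 - 27*3 = -4 - 81 = -85)
N = 7234 (N = 9 + (-85)² = 9 + 7225 = 7234)
(N + 26*d)² = (7234 + 26*(-4))² = (7234 - 104)² = 7130² = 50836900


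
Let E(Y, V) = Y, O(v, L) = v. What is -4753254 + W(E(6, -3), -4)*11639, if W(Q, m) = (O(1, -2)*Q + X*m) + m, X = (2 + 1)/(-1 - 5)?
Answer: -4706698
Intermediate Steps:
X = -½ (X = 3/(-6) = 3*(-⅙) = -½ ≈ -0.50000)
W(Q, m) = Q + m/2 (W(Q, m) = (1*Q - m/2) + m = (Q - m/2) + m = Q + m/2)
-4753254 + W(E(6, -3), -4)*11639 = -4753254 + (6 + (½)*(-4))*11639 = -4753254 + (6 - 2)*11639 = -4753254 + 4*11639 = -4753254 + 46556 = -4706698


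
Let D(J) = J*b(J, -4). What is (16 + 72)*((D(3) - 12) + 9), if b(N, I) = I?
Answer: -1320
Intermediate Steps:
D(J) = -4*J (D(J) = J*(-4) = -4*J)
(16 + 72)*((D(3) - 12) + 9) = (16 + 72)*((-4*3 - 12) + 9) = 88*((-12 - 12) + 9) = 88*(-24 + 9) = 88*(-15) = -1320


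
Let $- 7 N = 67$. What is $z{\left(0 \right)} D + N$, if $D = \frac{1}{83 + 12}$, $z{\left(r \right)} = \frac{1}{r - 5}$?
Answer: $- \frac{31832}{3325} \approx -9.5735$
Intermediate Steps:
$z{\left(r \right)} = \frac{1}{-5 + r}$
$N = - \frac{67}{7}$ ($N = \left(- \frac{1}{7}\right) 67 = - \frac{67}{7} \approx -9.5714$)
$D = \frac{1}{95} \approx 0.010526$
$z{\left(0 \right)} D + N = \frac{1}{-5 + 0} \cdot \frac{1}{95} - \frac{67}{7} = \frac{1}{-5} \cdot \frac{1}{95} - \frac{67}{7} = \left(- \frac{1}{5}\right) \frac{1}{95} - \frac{67}{7} = - \frac{1}{475} - \frac{67}{7} = - \frac{31832}{3325}$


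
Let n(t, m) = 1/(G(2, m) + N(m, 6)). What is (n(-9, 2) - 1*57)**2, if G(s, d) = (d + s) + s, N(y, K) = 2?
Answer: 207025/64 ≈ 3234.8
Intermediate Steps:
G(s, d) = d + 2*s
n(t, m) = 1/(6 + m) (n(t, m) = 1/((m + 2*2) + 2) = 1/((m + 4) + 2) = 1/((4 + m) + 2) = 1/(6 + m))
(n(-9, 2) - 1*57)**2 = (1/(6 + 2) - 1*57)**2 = (1/8 - 57)**2 = (-455/8)**2 = 207025/64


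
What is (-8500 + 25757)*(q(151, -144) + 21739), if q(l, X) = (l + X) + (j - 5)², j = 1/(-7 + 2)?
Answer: 9393433782/25 ≈ 3.7574e+8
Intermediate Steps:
j = -⅕ (j = 1/(-5) = -⅕ ≈ -0.20000)
q(l, X) = 676/25 + X + l (q(l, X) = (l + X) + (-⅕ - 5)² = (X + l) + (-26/5)² = (X + l) + 676/25 = 676/25 + X + l)
(-8500 + 25757)*(q(151, -144) + 21739) = (-8500 + 25757)*((676/25 - 144 + 151) + 21739) = 17257*(851/25 + 21739) = 17257*(544326/25) = 9393433782/25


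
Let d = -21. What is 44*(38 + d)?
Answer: 748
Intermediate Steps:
44*(38 + d) = 44*(38 - 21) = 44*17 = 748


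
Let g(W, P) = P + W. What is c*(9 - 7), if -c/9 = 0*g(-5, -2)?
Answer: 0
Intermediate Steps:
c = 0 (c = -0*(-2 - 5) = -0*(-7) = -9*0 = 0)
c*(9 - 7) = 0*(9 - 7) = 0*2 = 0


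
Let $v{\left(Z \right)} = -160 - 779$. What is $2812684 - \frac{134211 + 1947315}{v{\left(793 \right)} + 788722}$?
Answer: $\frac{2215782558046}{787783} \approx 2.8127 \cdot 10^{6}$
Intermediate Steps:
$v{\left(Z \right)} = -939$ ($v{\left(Z \right)} = -160 - 779 = -939$)
$2812684 - \frac{134211 + 1947315}{v{\left(793 \right)} + 788722} = 2812684 - \frac{134211 + 1947315}{-939 + 788722} = 2812684 - \frac{2081526}{787783} = \frac{2215782558046}{787783}$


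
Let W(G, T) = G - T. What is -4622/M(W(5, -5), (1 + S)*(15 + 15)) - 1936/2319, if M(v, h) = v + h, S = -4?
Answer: 5281769/92760 ≈ 56.940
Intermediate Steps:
M(v, h) = h + v
-4622/M(W(5, -5), (1 + S)*(15 + 15)) - 1936/2319 = -4622/((1 - 4)*(15 + 15) + (5 - 1*(-5))) - 1936/2319 = -4622/(-3*30 + (5 + 5)) - 1936*1/2319 = -4622/(-90 + 10) - 1936/2319 = -4622/(-80) - 1936/2319 = -4622*(-1/80) - 1936/2319 = 2311/40 - 1936/2319 = 5281769/92760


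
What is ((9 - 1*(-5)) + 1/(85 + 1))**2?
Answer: 1452025/7396 ≈ 196.33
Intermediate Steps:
((9 - 1*(-5)) + 1/(85 + 1))**2 = ((9 + 5) + 1/86)**2 = (14 + 1/86)**2 = (1205/86)**2 = 1452025/7396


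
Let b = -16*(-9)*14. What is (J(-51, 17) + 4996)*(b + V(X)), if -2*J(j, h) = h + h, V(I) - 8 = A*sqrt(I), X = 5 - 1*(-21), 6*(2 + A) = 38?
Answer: 10077496 + 64727*sqrt(26)/3 ≈ 1.0188e+7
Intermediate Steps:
A = 13/3 (A = -2 + (1/6)*38 = -2 + 19/3 = 13/3 ≈ 4.3333)
X = 26 (X = 5 + 21 = 26)
b = 2016 (b = 144*14 = 2016)
V(I) = 8 + 13*sqrt(I)/3
J(j, h) = -h (J(j, h) = -(h + h)/2 = -h)
(J(-51, 17) + 4996)*(b + V(X)) = (-1*17 + 4996)*(2016 + (8 + 13*sqrt(26)/3)) = (-17 + 4996)*(2024 + 13*sqrt(26)/3) = 4979*(2024 + 13*sqrt(26)/3) = 10077496 + 64727*sqrt(26)/3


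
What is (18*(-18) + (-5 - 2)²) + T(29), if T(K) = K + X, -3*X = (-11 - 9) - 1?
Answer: -239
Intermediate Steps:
X = 7 (X = -((-11 - 9) - 1)/3 = -(-20 - 1)/3 = -⅓*(-21) = 7)
T(K) = 7 + K (T(K) = K + 7 = 7 + K)
(18*(-18) + (-5 - 2)²) + T(29) = (18*(-18) + (-5 - 2)²) + (7 + 29) = (-324 + (-7)²) + 36 = (-324 + 49) + 36 = -275 + 36 = -239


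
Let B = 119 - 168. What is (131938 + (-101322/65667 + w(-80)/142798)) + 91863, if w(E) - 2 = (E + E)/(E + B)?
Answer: 45119760875239166/201607999719 ≈ 2.2380e+5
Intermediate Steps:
B = -49
w(E) = 2 + 2*E/(-49 + E) (w(E) = 2 + (E + E)/(E - 49) = 2 + (2*E)/(-49 + E) = 2 + 2*E/(-49 + E))
(131938 + (-101322/65667 + w(-80)/142798)) + 91863 = (131938 + (-101322/65667 + (2*(-49 + 2*(-80))/(-49 - 80))/142798)) + 91863 = (131938 + (-101322*1/65667 + (2*(-49 - 160)/(-129))*(1/142798))) + 91863 = (131938 + (-33774/21889 + (2*(-1/129)*(-209))*(1/142798))) + 91863 = (131938 + (-33774/21889 + (418/129)*(1/142798))) + 91863 = (131938 + (-33774/21889 + 209/9210471)) + 91863 = (131938 - 311069872753/201607999719) + 91863 = 26599445197052669/201607999719 + 91863 = 45119760875239166/201607999719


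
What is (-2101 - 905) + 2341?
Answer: -665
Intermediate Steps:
(-2101 - 905) + 2341 = -3006 + 2341 = -665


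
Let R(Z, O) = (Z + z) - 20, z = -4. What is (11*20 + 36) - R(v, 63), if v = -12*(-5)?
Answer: 220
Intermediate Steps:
v = 60
R(Z, O) = -24 + Z (R(Z, O) = (Z - 4) - 20 = (-4 + Z) - 20 = -24 + Z)
(11*20 + 36) - R(v, 63) = (11*20 + 36) - (-24 + 60) = (220 + 36) - 1*36 = 256 - 36 = 220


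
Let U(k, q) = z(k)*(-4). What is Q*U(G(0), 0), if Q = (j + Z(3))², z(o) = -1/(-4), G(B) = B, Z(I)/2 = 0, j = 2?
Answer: -4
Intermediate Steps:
Z(I) = 0 (Z(I) = 2*0 = 0)
z(o) = ¼ (z(o) = -1*(-¼) = ¼)
U(k, q) = -1 (U(k, q) = (¼)*(-4) = -1)
Q = 4 (Q = (2 + 0)² = 2² = 4)
Q*U(G(0), 0) = 4*(-1) = -4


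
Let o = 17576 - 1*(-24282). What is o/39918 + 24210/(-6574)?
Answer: -172810072/65605233 ≈ -2.6341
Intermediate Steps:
o = 41858 (o = 17576 + 24282 = 41858)
o/39918 + 24210/(-6574) = 41858/39918 + 24210/(-6574) = 41858*(1/39918) + 24210*(-1/6574) = 20929/19959 - 12105/3287 = -172810072/65605233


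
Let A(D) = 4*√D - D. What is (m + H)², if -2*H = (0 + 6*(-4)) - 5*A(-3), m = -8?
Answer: -671/4 + 230*I*√3 ≈ -167.75 + 398.37*I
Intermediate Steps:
A(D) = -D + 4*√D
H = 39/2 + 10*I*√3 (H = -((0 + 6*(-4)) - 5*(-1*(-3) + 4*√(-3)))/2 = -((0 - 24) - 5*(3 + 4*(I*√3)))/2 = -(-24 - 5*(3 + 4*I*√3))/2 = -(-24 + (-15 - 20*I*√3))/2 = -(-39 - 20*I*√3)/2 = 39/2 + 10*I*√3 ≈ 19.5 + 17.32*I)
(m + H)² = (-8 + (39/2 + 10*I*√3))² = (23/2 + 10*I*√3)²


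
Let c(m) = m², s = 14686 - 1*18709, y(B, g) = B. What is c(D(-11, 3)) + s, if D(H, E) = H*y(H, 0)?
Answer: 10618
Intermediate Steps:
s = -4023 (s = 14686 - 18709 = -4023)
D(H, E) = H² (D(H, E) = H*H = H²)
c(D(-11, 3)) + s = ((-11)²)² - 4023 = 121² - 4023 = 14641 - 4023 = 10618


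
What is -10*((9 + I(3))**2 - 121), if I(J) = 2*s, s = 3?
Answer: -1040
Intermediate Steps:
I(J) = 6 (I(J) = 2*3 = 6)
-10*((9 + I(3))**2 - 121) = -10*((9 + 6)**2 - 121) = -10*(15**2 - 121) = -10*(225 - 121) = -10*104 = -1040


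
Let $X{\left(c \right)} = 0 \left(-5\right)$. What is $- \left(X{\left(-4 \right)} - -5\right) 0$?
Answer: $0$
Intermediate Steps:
$X{\left(c \right)} = 0$
$- \left(X{\left(-4 \right)} - -5\right) 0 = - \left(0 - -5\right) 0 = - \left(0 + 5\right) 0 = - 5 \cdot 0 = \left(-1\right) 0 = 0$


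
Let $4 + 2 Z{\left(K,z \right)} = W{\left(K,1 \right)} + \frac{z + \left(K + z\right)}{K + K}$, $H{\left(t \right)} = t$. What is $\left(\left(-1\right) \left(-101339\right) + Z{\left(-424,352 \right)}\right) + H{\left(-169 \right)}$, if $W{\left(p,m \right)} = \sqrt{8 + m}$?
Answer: $\frac{21447899}{212} \approx 1.0117 \cdot 10^{5}$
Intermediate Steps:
$Z{\left(K,z \right)} = - \frac{1}{2} + \frac{K + 2 z}{4 K}$ ($Z{\left(K,z \right)} = -2 + \frac{\sqrt{8 + 1} + \frac{z + \left(K + z\right)}{K + K}}{2} = -2 + \frac{\sqrt{9} + \frac{K + 2 z}{2 K}}{2} = -2 + \frac{3 + \left(K + 2 z\right) \frac{1}{2 K}}{2} = -2 + \frac{3 + \frac{K + 2 z}{2 K}}{2} = -2 + \left(\frac{3}{2} + \frac{K + 2 z}{4 K}\right) = - \frac{1}{2} + \frac{K + 2 z}{4 K}$)
$\left(\left(-1\right) \left(-101339\right) + Z{\left(-424,352 \right)}\right) + H{\left(-169 \right)} = \left(\left(-1\right) \left(-101339\right) + \frac{\left(-1\right) \left(-424\right) + 2 \cdot 352}{4 \left(-424\right)}\right) - 169 = \left(101339 + \frac{1}{4} \left(- \frac{1}{424}\right) \left(424 + 704\right)\right) - 169 = \left(101339 + \frac{1}{4} \left(- \frac{1}{424}\right) 1128\right) - 169 = \left(101339 - \frac{141}{212}\right) - 169 = \frac{21483727}{212} - 169 = \frac{21447899}{212}$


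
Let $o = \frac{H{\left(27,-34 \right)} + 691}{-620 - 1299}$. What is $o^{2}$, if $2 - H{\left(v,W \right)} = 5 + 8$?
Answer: $\frac{462400}{3682561} \approx 0.12556$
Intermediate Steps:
$H{\left(v,W \right)} = -11$ ($H{\left(v,W \right)} = 2 - \left(5 + 8\right) = 2 - 13 = -11$)
$o = - \frac{680}{1919}$ ($o = \frac{-11 + 691}{-620 - 1299} = \frac{680}{-1919} = 680 \left(- \frac{1}{1919}\right) = - \frac{680}{1919} \approx -0.35435$)
$o^{2} = \left(- \frac{680}{1919}\right)^{2} = \frac{462400}{3682561}$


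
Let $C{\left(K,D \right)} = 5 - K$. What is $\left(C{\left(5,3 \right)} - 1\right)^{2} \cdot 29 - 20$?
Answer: $9$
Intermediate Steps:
$\left(C{\left(5,3 \right)} - 1\right)^{2} \cdot 29 - 20 = \left(\left(5 - 5\right) - 1\right)^{2} \cdot 29 - 20 = \left(\left(5 - 5\right) - 1\right)^{2} \cdot 29 + \left(-76 + 56\right) = \left(0 - 1\right)^{2} \cdot 29 - 20 = \left(-1\right)^{2} \cdot 29 - 20 = 1 \cdot 29 - 20 = 29 - 20 = 9$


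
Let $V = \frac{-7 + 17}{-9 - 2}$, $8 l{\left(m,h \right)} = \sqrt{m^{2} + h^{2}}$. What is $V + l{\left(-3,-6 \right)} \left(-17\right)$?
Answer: $- \frac{10}{11} - \frac{51 \sqrt{5}}{8} \approx -15.164$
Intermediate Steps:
$l{\left(m,h \right)} = \frac{\sqrt{h^{2} + m^{2}}}{8}$ ($l{\left(m,h \right)} = \frac{\sqrt{m^{2} + h^{2}}}{8} = \frac{\sqrt{h^{2} + m^{2}}}{8}$)
$V = - \frac{10}{11}$ ($V = \frac{10}{-11} = 10 \left(- \frac{1}{11}\right) = - \frac{10}{11} \approx -0.90909$)
$V + l{\left(-3,-6 \right)} \left(-17\right) = - \frac{10}{11} + \frac{\sqrt{\left(-6\right)^{2} + \left(-3\right)^{2}}}{8} \left(-17\right) = - \frac{10}{11} + \frac{\sqrt{36 + 9}}{8} \left(-17\right) = - \frac{10}{11} + \frac{\sqrt{45}}{8} \left(-17\right) = - \frac{10}{11} + \frac{3 \sqrt{5}}{8} \left(-17\right) = - \frac{10}{11} - \frac{51 \sqrt{5}}{8}$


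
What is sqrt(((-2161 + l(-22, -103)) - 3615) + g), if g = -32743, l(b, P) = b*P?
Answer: I*sqrt(36253) ≈ 190.4*I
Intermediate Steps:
l(b, P) = P*b
sqrt(((-2161 + l(-22, -103)) - 3615) + g) = sqrt(((-2161 - 103*(-22)) - 3615) - 32743) = sqrt(((-2161 + 2266) - 3615) - 32743) = sqrt((105 - 3615) - 32743) = sqrt(-3510 - 32743) = sqrt(-36253) = I*sqrt(36253)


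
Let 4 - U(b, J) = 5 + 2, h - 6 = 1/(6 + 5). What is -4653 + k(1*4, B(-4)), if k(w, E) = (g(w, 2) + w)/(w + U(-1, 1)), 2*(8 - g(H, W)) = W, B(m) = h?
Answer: -4642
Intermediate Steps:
h = 67/11 (h = 6 + 1/(6 + 5) = 6 + 1/11 = 67/11 ≈ 6.0909)
B(m) = 67/11
g(H, W) = 8 - W/2
U(b, J) = -3 (U(b, J) = 4 - (5 + 2) = 4 - 1*7 = 4 - 7 = -3)
k(w, E) = (7 + w)/(-3 + w) (k(w, E) = ((8 - ½*2) + w)/(w - 3) = ((8 - 1) + w)/(-3 + w) = (7 + w)/(-3 + w))
-4653 + k(1*4, B(-4)) = -4653 + (7 + 1*4)/(-3 + 1*4) = -4653 + (7 + 4)/(-3 + 4) = -4653 + 11/1 = -4653 + 1*11 = -4653 + 11 = -4642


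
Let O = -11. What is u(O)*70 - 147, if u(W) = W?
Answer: -917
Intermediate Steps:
u(O)*70 - 147 = -11*70 - 147 = -770 - 147 = -917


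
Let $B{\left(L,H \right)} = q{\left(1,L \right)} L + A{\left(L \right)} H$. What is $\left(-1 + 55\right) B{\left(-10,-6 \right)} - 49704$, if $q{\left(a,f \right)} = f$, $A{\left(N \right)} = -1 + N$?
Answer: $-40740$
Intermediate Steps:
$B{\left(L,H \right)} = L^{2} + H \left(-1 + L\right)$ ($B{\left(L,H \right)} = L L + \left(-1 + L\right) H = L^{2} + H \left(-1 + L\right)$)
$\left(-1 + 55\right) B{\left(-10,-6 \right)} - 49704 = \left(-1 + 55\right) \left(\left(-10\right)^{2} - 6 \left(-1 - 10\right)\right) - 49704 = 54 \left(100 - -66\right) - 49704 = 54 \left(100 + 66\right) - 49704 = 54 \cdot 166 - 49704 = 8964 - 49704 = -40740$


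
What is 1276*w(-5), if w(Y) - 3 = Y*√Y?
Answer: 3828 - 6380*I*√5 ≈ 3828.0 - 14266.0*I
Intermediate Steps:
w(Y) = 3 + Y^(3/2) (w(Y) = 3 + Y*√Y = 3 + Y^(3/2))
1276*w(-5) = 1276*(3 + (-5)^(3/2)) = 1276*(3 - 5*I*√5) = 3828 - 6380*I*√5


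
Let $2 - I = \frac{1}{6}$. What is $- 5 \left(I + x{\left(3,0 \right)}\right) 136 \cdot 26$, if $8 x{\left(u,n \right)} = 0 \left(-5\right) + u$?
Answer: $- \frac{117130}{3} \approx -39043.0$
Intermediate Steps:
$I = \frac{11}{6}$ ($I = 2 - \frac{1}{6} = \frac{11}{6} \approx 1.8333$)
$x{\left(u,n \right)} = \frac{u}{8}$ ($x{\left(u,n \right)} = \frac{0 \left(-5\right) + u}{8} = \frac{0 + u}{8} = \frac{u}{8}$)
$- 5 \left(I + x{\left(3,0 \right)}\right) 136 \cdot 26 = - 5 \left(\frac{11}{6} + \frac{1}{8} \cdot 3\right) 136 \cdot 26 = - 5 \left(\frac{11}{6} + \frac{3}{8}\right) 3536 = \left(-5\right) \frac{53}{24} \cdot 3536 = \left(- \frac{265}{24}\right) 3536 = - \frac{117130}{3}$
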